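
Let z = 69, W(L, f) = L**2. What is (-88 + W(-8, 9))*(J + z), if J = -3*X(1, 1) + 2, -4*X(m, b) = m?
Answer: -1722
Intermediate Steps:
X(m, b) = -m/4
J = 11/4 (J = -(-3)/4 + 2 = -3*(-1/4) + 2 = 3/4 + 2 = 11/4 ≈ 2.7500)
(-88 + W(-8, 9))*(J + z) = (-88 + (-8)**2)*(11/4 + 69) = (-88 + 64)*(287/4) = -24*287/4 = -1722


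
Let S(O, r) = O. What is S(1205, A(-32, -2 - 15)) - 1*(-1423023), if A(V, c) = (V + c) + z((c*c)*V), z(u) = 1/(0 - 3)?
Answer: 1424228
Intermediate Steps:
z(u) = -⅓ (z(u) = 1/(-3) = -⅓)
A(V, c) = -⅓ + V + c (A(V, c) = (V + c) - ⅓ = -⅓ + V + c)
S(1205, A(-32, -2 - 15)) - 1*(-1423023) = 1205 - 1*(-1423023) = 1205 + 1423023 = 1424228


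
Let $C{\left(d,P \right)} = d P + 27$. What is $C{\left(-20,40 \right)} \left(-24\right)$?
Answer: $18552$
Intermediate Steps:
$C{\left(d,P \right)} = 27 + P d$ ($C{\left(d,P \right)} = P d + 27 = 27 + P d$)
$C{\left(-20,40 \right)} \left(-24\right) = \left(27 + 40 \left(-20\right)\right) \left(-24\right) = \left(27 - 800\right) \left(-24\right) = \left(-773\right) \left(-24\right) = 18552$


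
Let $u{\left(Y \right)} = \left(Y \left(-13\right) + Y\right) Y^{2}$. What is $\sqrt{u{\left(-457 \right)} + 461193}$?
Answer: $3 \sqrt{127309901} \approx 33850.0$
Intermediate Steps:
$u{\left(Y \right)} = - 12 Y^{3}$ ($u{\left(Y \right)} = \left(- 13 Y + Y\right) Y^{2} = - 12 Y Y^{2} = - 12 Y^{3}$)
$\sqrt{u{\left(-457 \right)} + 461193} = \sqrt{- 12 \left(-457\right)^{3} + 461193} = \sqrt{\left(-12\right) \left(-95443993\right) + 461193} = \sqrt{1145327916 + 461193} = \sqrt{1145789109} = 3 \sqrt{127309901}$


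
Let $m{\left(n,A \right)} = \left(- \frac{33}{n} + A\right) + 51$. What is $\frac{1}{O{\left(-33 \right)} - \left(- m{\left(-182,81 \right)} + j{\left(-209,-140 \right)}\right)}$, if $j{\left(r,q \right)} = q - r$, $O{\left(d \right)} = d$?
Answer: $\frac{182}{5493} \approx 0.033133$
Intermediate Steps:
$m{\left(n,A \right)} = 51 + A - \frac{33}{n}$ ($m{\left(n,A \right)} = \left(A - \frac{33}{n}\right) + 51 = 51 + A - \frac{33}{n}$)
$\frac{1}{O{\left(-33 \right)} - \left(- m{\left(-182,81 \right)} + j{\left(-209,-140 \right)}\right)} = \frac{1}{-33 + \left(\left(51 + 81 - \frac{33}{-182}\right) - \left(-140 - -209\right)\right)} = \frac{1}{-33 + \left(\left(51 + 81 - - \frac{33}{182}\right) - \left(-140 + 209\right)\right)} = \frac{1}{-33 + \left(\left(51 + 81 + \frac{33}{182}\right) - 69\right)} = \frac{1}{-33 + \left(\frac{24057}{182} - 69\right)} = \frac{1}{-33 + \frac{11499}{182}} = \frac{1}{\frac{5493}{182}} = \frac{182}{5493}$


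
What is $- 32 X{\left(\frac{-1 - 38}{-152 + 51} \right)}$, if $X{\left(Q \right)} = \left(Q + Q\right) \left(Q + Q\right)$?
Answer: $- \frac{194688}{10201} \approx -19.085$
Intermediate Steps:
$X{\left(Q \right)} = 4 Q^{2}$ ($X{\left(Q \right)} = 2 Q 2 Q = 4 Q^{2}$)
$- 32 X{\left(\frac{-1 - 38}{-152 + 51} \right)} = - 32 \cdot 4 \left(\frac{-1 - 38}{-152 + 51}\right)^{2} = - 32 \cdot 4 \left(- \frac{39}{-101}\right)^{2} = - 32 \cdot 4 \left(\left(-39\right) \left(- \frac{1}{101}\right)\right)^{2} = - 32 \cdot 4 \left(\frac{39}{101}\right)^{2} = - 32 \cdot 4 \cdot \frac{1521}{10201} = \left(-32\right) \frac{6084}{10201} = - \frac{194688}{10201}$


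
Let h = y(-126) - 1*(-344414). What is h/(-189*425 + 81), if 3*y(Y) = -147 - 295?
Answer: -258200/60183 ≈ -4.2902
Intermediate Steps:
y(Y) = -442/3 (y(Y) = (-147 - 295)/3 = (1/3)*(-442) = -442/3)
h = 1032800/3 (h = -442/3 - 1*(-344414) = -442/3 + 344414 = 1032800/3 ≈ 3.4427e+5)
h/(-189*425 + 81) = 1032800/(3*(-189*425 + 81)) = 1032800/(3*(-80325 + 81)) = (1032800/3)/(-80244) = (1032800/3)*(-1/80244) = -258200/60183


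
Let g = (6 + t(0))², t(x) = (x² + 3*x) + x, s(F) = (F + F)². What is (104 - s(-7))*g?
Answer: -3312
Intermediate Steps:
s(F) = 4*F² (s(F) = (2*F)² = 4*F²)
t(x) = x² + 4*x
g = 36 (g = (6 + 0*(4 + 0))² = (6 + 0*4)² = (6 + 0)² = 6² = 36)
(104 - s(-7))*g = (104 - 4*(-7)²)*36 = (104 - 4*49)*36 = (104 - 1*196)*36 = (104 - 196)*36 = -92*36 = -3312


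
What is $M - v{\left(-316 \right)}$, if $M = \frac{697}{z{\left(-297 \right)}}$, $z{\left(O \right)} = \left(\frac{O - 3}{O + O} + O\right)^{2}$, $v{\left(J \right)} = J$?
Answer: $\frac{272271991741}{861598609} \approx 316.01$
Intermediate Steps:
$z{\left(O \right)} = \left(O + \frac{-3 + O}{2 O}\right)^{2}$ ($z{\left(O \right)} = \left(\frac{-3 + O}{2 O} + O\right)^{2} = \left(O + \frac{-3 + O}{2 O}\right)^{2}$)
$M = \frac{6831297}{861598609}$ ($M = \frac{697}{\frac{1}{4} \cdot \frac{1}{88209} \left(-3 - 297 + 2 \left(-297\right)^{2}\right)^{2}} = \frac{697}{\frac{1}{4} \cdot \frac{1}{88209} \left(-3 - 297 + 2 \cdot 88209\right)^{2}} = \frac{697}{\frac{1}{4} \cdot \frac{1}{88209} \left(-3 - 297 + 176418\right)^{2}} = \frac{697}{\frac{1}{4} \cdot \frac{1}{88209} \cdot 176118^{2}} = \frac{697}{\frac{1}{4} \cdot \frac{1}{88209} \cdot 31017549924} = \frac{697}{\frac{861598609}{9801}} = 697 \cdot \frac{9801}{861598609} = \frac{6831297}{861598609} \approx 0.0079286$)
$M - v{\left(-316 \right)} = \frac{6831297}{861598609} - -316 = \frac{6831297}{861598609} + 316 = \frac{272271991741}{861598609}$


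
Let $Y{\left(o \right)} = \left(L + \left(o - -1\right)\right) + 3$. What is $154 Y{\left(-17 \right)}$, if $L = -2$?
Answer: $-2310$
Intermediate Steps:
$Y{\left(o \right)} = 2 + o$ ($Y{\left(o \right)} = \left(-2 + \left(o - -1\right)\right) + 3 = \left(-2 + \left(o + 1\right)\right) + 3 = \left(-2 + \left(1 + o\right)\right) + 3 = \left(-1 + o\right) + 3 = 2 + o$)
$154 Y{\left(-17 \right)} = 154 \left(2 - 17\right) = 154 \left(-15\right) = -2310$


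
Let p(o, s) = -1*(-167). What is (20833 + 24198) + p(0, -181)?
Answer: 45198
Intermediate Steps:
p(o, s) = 167
(20833 + 24198) + p(0, -181) = (20833 + 24198) + 167 = 45031 + 167 = 45198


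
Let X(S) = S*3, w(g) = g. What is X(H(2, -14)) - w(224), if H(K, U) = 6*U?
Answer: -476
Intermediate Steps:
X(S) = 3*S
X(H(2, -14)) - w(224) = 3*(6*(-14)) - 1*224 = 3*(-84) - 224 = -252 - 224 = -476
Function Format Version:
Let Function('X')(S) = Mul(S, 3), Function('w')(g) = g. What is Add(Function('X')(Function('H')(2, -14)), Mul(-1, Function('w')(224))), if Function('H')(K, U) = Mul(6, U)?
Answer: -476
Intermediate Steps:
Function('X')(S) = Mul(3, S)
Add(Function('X')(Function('H')(2, -14)), Mul(-1, Function('w')(224))) = Add(Mul(3, Mul(6, -14)), Mul(-1, 224)) = Add(Mul(3, -84), -224) = Add(-252, -224) = -476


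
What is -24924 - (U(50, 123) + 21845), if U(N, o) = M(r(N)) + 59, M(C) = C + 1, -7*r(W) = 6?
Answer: -327797/7 ≈ -46828.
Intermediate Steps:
r(W) = -6/7 (r(W) = -⅐*6 = -6/7)
M(C) = 1 + C
U(N, o) = 414/7 (U(N, o) = (1 - 6/7) + 59 = ⅐ + 59 = 414/7)
-24924 - (U(50, 123) + 21845) = -24924 - (414/7 + 21845) = -24924 - 1*153329/7 = -24924 - 153329/7 = -327797/7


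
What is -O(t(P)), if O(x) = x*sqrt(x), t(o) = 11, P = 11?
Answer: -11*sqrt(11) ≈ -36.483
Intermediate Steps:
O(x) = x**(3/2)
-O(t(P)) = -11**(3/2) = -11*sqrt(11)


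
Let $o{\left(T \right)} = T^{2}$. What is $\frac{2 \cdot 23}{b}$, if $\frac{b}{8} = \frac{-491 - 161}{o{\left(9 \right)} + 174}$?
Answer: $- \frac{5865}{2608} \approx -2.2488$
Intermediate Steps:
$b = - \frac{5216}{255}$ ($b = 8 \frac{-491 - 161}{9^{2} + 174} = 8 \left(- \frac{652}{81 + 174}\right) = 8 \left(- \frac{652}{255}\right) = - \frac{5216}{255} \approx -20.455$)
$\frac{2 \cdot 23}{b} = \frac{2 \cdot 23}{- \frac{5216}{255}} = 46 \left(- \frac{255}{5216}\right) = - \frac{5865}{2608}$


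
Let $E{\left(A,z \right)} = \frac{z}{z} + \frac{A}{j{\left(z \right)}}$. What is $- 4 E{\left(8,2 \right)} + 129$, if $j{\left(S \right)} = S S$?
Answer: $117$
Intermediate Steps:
$j{\left(S \right)} = S^{2}$
$E{\left(A,z \right)} = 1 + \frac{A}{z^{2}}$ ($E{\left(A,z \right)} = \frac{z}{z} + \frac{A}{z^{2}} = 1 + \frac{A}{z^{2}}$)
$- 4 E{\left(8,2 \right)} + 129 = - 4 \left(1 + \frac{8}{4}\right) + 129 = - 4 \left(1 + 8 \cdot \frac{1}{4}\right) + 129 = - 4 \left(1 + 2\right) + 129 = \left(-4\right) 3 + 129 = -12 + 129 = 117$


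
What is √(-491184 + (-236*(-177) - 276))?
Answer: 2*I*√112422 ≈ 670.59*I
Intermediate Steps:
√(-491184 + (-236*(-177) - 276)) = √(-491184 + (41772 - 276)) = √(-491184 + 41496) = √(-449688) = 2*I*√112422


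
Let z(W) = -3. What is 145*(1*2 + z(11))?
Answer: -145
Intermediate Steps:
145*(1*2 + z(11)) = 145*(1*2 - 3) = 145*(2 - 3) = 145*(-1) = -145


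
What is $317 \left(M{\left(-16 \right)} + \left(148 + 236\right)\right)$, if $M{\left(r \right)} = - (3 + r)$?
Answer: $125849$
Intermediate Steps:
$M{\left(r \right)} = -3 - r$
$317 \left(M{\left(-16 \right)} + \left(148 + 236\right)\right) = 317 \left(\left(-3 - -16\right) + \left(148 + 236\right)\right) = 317 \left(\left(-3 + 16\right) + 384\right) = 317 \left(13 + 384\right) = 317 \cdot 397 = 125849$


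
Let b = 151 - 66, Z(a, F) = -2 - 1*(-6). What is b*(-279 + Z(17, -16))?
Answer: -23375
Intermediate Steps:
Z(a, F) = 4 (Z(a, F) = -2 + 6 = 4)
b = 85
b*(-279 + Z(17, -16)) = 85*(-279 + 4) = 85*(-275) = -23375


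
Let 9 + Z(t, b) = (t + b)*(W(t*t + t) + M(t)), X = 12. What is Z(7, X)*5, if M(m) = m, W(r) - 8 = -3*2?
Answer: 810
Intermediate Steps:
W(r) = 2 (W(r) = 8 - 3*2 = 8 - 6 = 2)
Z(t, b) = -9 + (2 + t)*(b + t) (Z(t, b) = -9 + (t + b)*(2 + t) = -9 + (b + t)*(2 + t) = -9 + (2 + t)*(b + t))
Z(7, X)*5 = (-9 + 7² + 2*12 + 2*7 + 12*7)*5 = (-9 + 49 + 24 + 14 + 84)*5 = 162*5 = 810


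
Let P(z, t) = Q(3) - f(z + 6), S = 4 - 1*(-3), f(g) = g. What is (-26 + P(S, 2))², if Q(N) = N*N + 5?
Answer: 625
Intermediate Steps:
Q(N) = 5 + N² (Q(N) = N² + 5 = 5 + N²)
S = 7 (S = 4 + 3 = 7)
P(z, t) = 8 - z (P(z, t) = (5 + 3²) - (z + 6) = (5 + 9) - (6 + z) = 14 + (-6 - z) = 8 - z)
(-26 + P(S, 2))² = (-26 + (8 - 1*7))² = (-26 + (8 - 7))² = (-26 + 1)² = (-25)² = 625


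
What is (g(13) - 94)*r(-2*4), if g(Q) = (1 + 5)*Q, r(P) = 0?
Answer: 0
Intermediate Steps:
g(Q) = 6*Q
(g(13) - 94)*r(-2*4) = (6*13 - 94)*0 = (78 - 94)*0 = -16*0 = 0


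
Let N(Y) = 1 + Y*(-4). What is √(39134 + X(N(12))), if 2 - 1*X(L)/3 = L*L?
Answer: √32513 ≈ 180.31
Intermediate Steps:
N(Y) = 1 - 4*Y
X(L) = 6 - 3*L² (X(L) = 6 - 3*L*L = 6 - 3*L²)
√(39134 + X(N(12))) = √(39134 + (6 - 3*(1 - 4*12)²)) = √(39134 + (6 - 3*(1 - 48)²)) = √(39134 + (6 - 3*(-47)²)) = √(39134 + (6 - 3*2209)) = √(39134 + (6 - 6627)) = √(39134 - 6621) = √32513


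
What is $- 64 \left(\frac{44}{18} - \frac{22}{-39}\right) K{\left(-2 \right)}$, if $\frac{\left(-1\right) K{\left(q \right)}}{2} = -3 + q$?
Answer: $- \frac{225280}{117} \approx -1925.5$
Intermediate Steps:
$K{\left(q \right)} = 6 - 2 q$ ($K{\left(q \right)} = - 2 \left(-3 + q\right) = 6 - 2 q$)
$- 64 \left(\frac{44}{18} - \frac{22}{-39}\right) K{\left(-2 \right)} = - 64 \left(\frac{44}{18} - \frac{22}{-39}\right) \left(6 - -4\right) = - 64 \left(44 \cdot \frac{1}{18} - - \frac{22}{39}\right) \left(6 + 4\right) = - 64 \left(\frac{22}{9} + \frac{22}{39}\right) 10 = \left(-64\right) \frac{352}{117} \cdot 10 = \left(- \frac{22528}{117}\right) 10 = - \frac{225280}{117}$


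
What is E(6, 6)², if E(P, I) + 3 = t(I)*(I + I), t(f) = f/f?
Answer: 81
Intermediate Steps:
t(f) = 1
E(P, I) = -3 + 2*I (E(P, I) = -3 + 1*(I + I) = -3 + 1*(2*I) = -3 + 2*I)
E(6, 6)² = (-3 + 2*6)² = (-3 + 12)² = 9² = 81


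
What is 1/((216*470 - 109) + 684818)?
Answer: 1/786229 ≈ 1.2719e-6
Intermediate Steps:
1/((216*470 - 109) + 684818) = 1/((101520 - 109) + 684818) = 1/(101411 + 684818) = 1/786229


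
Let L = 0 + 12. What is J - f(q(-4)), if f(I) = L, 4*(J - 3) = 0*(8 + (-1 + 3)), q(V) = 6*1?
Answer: -9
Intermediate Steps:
q(V) = 6
L = 12
J = 3 (J = 3 + (0*(8 + (-1 + 3)))/4 = 3 + (0*(8 + 2))/4 = 3 + (0*10)/4 = 3 + (¼)*0 = 3 + 0 = 3)
f(I) = 12
J - f(q(-4)) = 3 - 1*12 = 3 - 12 = -9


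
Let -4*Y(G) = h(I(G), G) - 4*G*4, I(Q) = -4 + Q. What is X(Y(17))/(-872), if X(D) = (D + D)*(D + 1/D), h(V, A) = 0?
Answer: -4625/436 ≈ -10.608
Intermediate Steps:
Y(G) = 4*G (Y(G) = -(0 - 4*G*4)/4 = -(0 - 16*G)/4 = -(-4)*G = 4*G)
X(D) = 2*D*(D + 1/D) (X(D) = (2*D)*(D + 1/D) = 2*D*(D + 1/D))
X(Y(17))/(-872) = (2 + 2*(4*17)²)/(-872) = (2 + 2*68²)*(-1/872) = (2 + 2*4624)*(-1/872) = (2 + 9248)*(-1/872) = 9250*(-1/872) = -4625/436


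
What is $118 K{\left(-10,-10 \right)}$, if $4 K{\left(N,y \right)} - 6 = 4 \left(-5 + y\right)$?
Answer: $-1593$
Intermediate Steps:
$K{\left(N,y \right)} = - \frac{7}{2} + y$ ($K{\left(N,y \right)} = \frac{3}{2} + \frac{4 \left(-5 + y\right)}{4} = \frac{3}{2} + \frac{-20 + 4 y}{4} = \frac{3}{2} + \left(-5 + y\right) = - \frac{7}{2} + y$)
$118 K{\left(-10,-10 \right)} = 118 \left(- \frac{7}{2} - 10\right) = 118 \left(- \frac{27}{2}\right) = -1593$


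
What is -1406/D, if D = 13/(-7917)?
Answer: 856254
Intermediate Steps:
D = -1/609 (D = 13*(-1/7917) = -1/609 ≈ -0.0016420)
-1406/D = -1406/(-1/609) = -1406*(-609) = 856254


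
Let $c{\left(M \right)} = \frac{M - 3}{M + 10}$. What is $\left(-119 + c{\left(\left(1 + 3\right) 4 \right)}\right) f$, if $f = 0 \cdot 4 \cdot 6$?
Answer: $0$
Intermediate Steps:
$f = 0$ ($f = 0 \cdot 6 = 0$)
$c{\left(M \right)} = \frac{-3 + M}{10 + M}$
$\left(-119 + c{\left(\left(1 + 3\right) 4 \right)}\right) f = \left(-119 + \frac{-3 + \left(1 + 3\right) 4}{10 + \left(1 + 3\right) 4}\right) 0 = \left(-119 + \frac{-3 + 4 \cdot 4}{10 + 4 \cdot 4}\right) 0 = \left(-119 + \frac{-3 + 16}{10 + 16}\right) 0 = \left(-119 + \frac{1}{26} \cdot 13\right) 0 = \left(-119 + \frac{1}{2}\right) 0 = \left(- \frac{237}{2}\right) 0 = 0$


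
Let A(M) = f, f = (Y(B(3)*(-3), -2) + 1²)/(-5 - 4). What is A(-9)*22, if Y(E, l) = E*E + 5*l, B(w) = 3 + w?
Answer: -770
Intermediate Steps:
Y(E, l) = E² + 5*l
f = -35 (f = ((((3 + 3)*(-3))² + 5*(-2)) + 1²)/(-5 - 4) = (((6*(-3))² - 10) + 1)/(-9) = (((-18)² - 10) + 1)*(-⅑) = ((324 - 10) + 1)*(-⅑) = (314 + 1)*(-⅑) = 315*(-⅑) = -35)
A(M) = -35
A(-9)*22 = -35*22 = -770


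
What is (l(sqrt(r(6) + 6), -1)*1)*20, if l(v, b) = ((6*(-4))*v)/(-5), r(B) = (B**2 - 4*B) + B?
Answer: 192*sqrt(6) ≈ 470.30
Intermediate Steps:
r(B) = B**2 - 3*B
l(v, b) = 24*v/5 (l(v, b) = -24*v*(-1/5) = 24*v/5)
(l(sqrt(r(6) + 6), -1)*1)*20 = ((24*sqrt(6*(-3 + 6) + 6)/5)*1)*20 = ((24*sqrt(6*3 + 6)/5)*1)*20 = ((24*sqrt(18 + 6)/5)*1)*20 = ((24*sqrt(24)/5)*1)*20 = ((24*(2*sqrt(6))/5)*1)*20 = ((48*sqrt(6)/5)*1)*20 = (48*sqrt(6)/5)*20 = 192*sqrt(6)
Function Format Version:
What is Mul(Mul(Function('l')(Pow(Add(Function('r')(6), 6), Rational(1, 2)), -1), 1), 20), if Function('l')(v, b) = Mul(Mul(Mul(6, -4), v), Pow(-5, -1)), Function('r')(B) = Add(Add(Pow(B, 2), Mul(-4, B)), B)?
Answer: Mul(192, Pow(6, Rational(1, 2))) ≈ 470.30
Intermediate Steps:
Function('r')(B) = Add(Pow(B, 2), Mul(-3, B))
Function('l')(v, b) = Mul(Rational(24, 5), v) (Function('l')(v, b) = Mul(Mul(-24, v), Rational(-1, 5)) = Mul(Rational(24, 5), v))
Mul(Mul(Function('l')(Pow(Add(Function('r')(6), 6), Rational(1, 2)), -1), 1), 20) = Mul(Mul(Mul(Rational(24, 5), Pow(Add(Mul(6, Add(-3, 6)), 6), Rational(1, 2))), 1), 20) = Mul(Mul(Mul(Rational(24, 5), Pow(Add(Mul(6, 3), 6), Rational(1, 2))), 1), 20) = Mul(Mul(Mul(Rational(24, 5), Pow(Add(18, 6), Rational(1, 2))), 1), 20) = Mul(Mul(Mul(Rational(24, 5), Pow(24, Rational(1, 2))), 1), 20) = Mul(Mul(Mul(Rational(24, 5), Mul(2, Pow(6, Rational(1, 2)))), 1), 20) = Mul(Mul(Mul(Rational(48, 5), Pow(6, Rational(1, 2))), 1), 20) = Mul(Mul(Rational(48, 5), Pow(6, Rational(1, 2))), 20) = Mul(192, Pow(6, Rational(1, 2)))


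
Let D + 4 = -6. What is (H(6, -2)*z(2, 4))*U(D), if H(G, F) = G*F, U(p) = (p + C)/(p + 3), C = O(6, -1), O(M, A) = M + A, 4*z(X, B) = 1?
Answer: -15/7 ≈ -2.1429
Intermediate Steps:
z(X, B) = ¼ (z(X, B) = (¼)*1 = ¼)
O(M, A) = A + M
C = 5 (C = -1 + 6 = 5)
D = -10 (D = -4 - 6 = -10)
U(p) = (5 + p)/(3 + p) (U(p) = (p + 5)/(p + 3) = (5 + p)/(3 + p))
H(G, F) = F*G
(H(6, -2)*z(2, 4))*U(D) = (-2*6*(¼))*((5 - 10)/(3 - 10)) = (-12*¼)*(-5/(-7)) = -(-3)*(-5)/7 = -3*5/7 = -15/7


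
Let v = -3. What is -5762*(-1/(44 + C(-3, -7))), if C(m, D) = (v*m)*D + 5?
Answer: -2881/7 ≈ -411.57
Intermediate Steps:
C(m, D) = 5 - 3*D*m (C(m, D) = (-3*m)*D + 5 = -3*D*m + 5 = 5 - 3*D*m)
-5762*(-1/(44 + C(-3, -7))) = -5762*(-1/(44 + (5 - 3*(-7)*(-3)))) = -5762*(-1/(44 + (5 - 63))) = -5762*(-1/(44 - 58)) = -5762/((-14*(-1))) = -5762/14 = -5762*1/14 = -2881/7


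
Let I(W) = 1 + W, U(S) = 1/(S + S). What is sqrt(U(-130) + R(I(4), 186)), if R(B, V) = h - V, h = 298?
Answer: sqrt(1892735)/130 ≈ 10.583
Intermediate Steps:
U(S) = 1/(2*S)
R(B, V) = 298 - V
sqrt(U(-130) + R(I(4), 186)) = sqrt((1/2)/(-130) + (298 - 1*186)) = sqrt((1/2)*(-1/130) + (298 - 186)) = sqrt(-1/260 + 112) = sqrt(29119/260) = sqrt(1892735)/130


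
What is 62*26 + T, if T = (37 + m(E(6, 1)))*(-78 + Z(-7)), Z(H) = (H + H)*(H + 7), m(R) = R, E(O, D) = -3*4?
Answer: -338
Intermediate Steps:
E(O, D) = -12
Z(H) = 2*H*(7 + H) (Z(H) = (2*H)*(7 + H) = 2*H*(7 + H))
T = -1950 (T = (37 - 12)*(-78 + 2*(-7)*(7 - 7)) = 25*(-78 + 2*(-7)*0) = 25*(-78 + 0) = 25*(-78) = -1950)
62*26 + T = 62*26 - 1950 = 1612 - 1950 = -338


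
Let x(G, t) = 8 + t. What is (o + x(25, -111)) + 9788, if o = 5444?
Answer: 15129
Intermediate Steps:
(o + x(25, -111)) + 9788 = (5444 + (8 - 111)) + 9788 = (5444 - 103) + 9788 = 5341 + 9788 = 15129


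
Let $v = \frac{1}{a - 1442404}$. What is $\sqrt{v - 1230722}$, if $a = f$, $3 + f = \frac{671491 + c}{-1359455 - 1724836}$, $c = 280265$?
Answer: $\frac{i \sqrt{2706474728472999208365379163549}}{1482934626731} \approx 1109.4 i$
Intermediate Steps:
$f = - \frac{3401543}{1028097}$ ($f = -3 + \frac{671491 + 280265}{-1359455 - 1724836} = -3 + \frac{951756}{-3084291} = -3 + 951756 \left(- \frac{1}{3084291}\right) = -3 - \frac{317252}{1028097} = - \frac{3401543}{1028097} \approx -3.3086$)
$a = - \frac{3401543}{1028097} \approx -3.3086$
$v = - \frac{1028097}{1482934626731}$ ($v = \frac{1}{- \frac{3401543}{1028097} - 1442404} = \frac{1}{- \frac{1482934626731}{1028097}} = - \frac{1028097}{1482934626731} \approx -6.9329 \cdot 10^{-7}$)
$\sqrt{v - 1230722} = \sqrt{- \frac{1028097}{1482934626731} - 1230722} = \sqrt{- \frac{1825080269680657879}{1482934626731}} = \frac{i \sqrt{2706474728472999208365379163549}}{1482934626731}$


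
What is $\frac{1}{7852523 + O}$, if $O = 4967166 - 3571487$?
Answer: $\frac{1}{9248202} \approx 1.0813 \cdot 10^{-7}$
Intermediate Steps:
$O = 1395679$
$\frac{1}{7852523 + O} = \frac{1}{7852523 + 1395679} = \frac{1}{9248202}$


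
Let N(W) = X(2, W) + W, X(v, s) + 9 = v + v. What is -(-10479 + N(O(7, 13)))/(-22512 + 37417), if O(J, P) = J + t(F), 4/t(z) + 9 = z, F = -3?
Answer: 31432/44715 ≈ 0.70294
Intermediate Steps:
t(z) = 4/(-9 + z)
X(v, s) = -9 + 2*v (X(v, s) = -9 + (v + v) = -9 + 2*v)
O(J, P) = -⅓ + J (O(J, P) = J + 4/(-9 - 3) = J + 4/(-12) = J + 4*(-1/12) = J - ⅓ = -⅓ + J)
N(W) = -5 + W (N(W) = (-9 + 2*2) + W = (-9 + 4) + W = -5 + W)
-(-10479 + N(O(7, 13)))/(-22512 + 37417) = -(-10479 + (-5 + (-⅓ + 7)))/(-22512 + 37417) = -(-10479 + (-5 + 20/3))/14905 = -(-10479 + 5/3)/14905 = -(-31432)/(3*14905) = -1*(-31432/44715) = 31432/44715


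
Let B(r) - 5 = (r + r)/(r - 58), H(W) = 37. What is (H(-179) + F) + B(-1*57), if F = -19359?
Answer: -2221341/115 ≈ -19316.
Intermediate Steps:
B(r) = 5 + 2*r/(-58 + r) (B(r) = 5 + (r + r)/(r - 58) = 5 + (2*r)/(-58 + r) = 5 + 2*r/(-58 + r))
(H(-179) + F) + B(-1*57) = (37 - 19359) + (-290 + 7*(-1*57))/(-58 - 1*57) = -19322 + (-290 + 7*(-57))/(-58 - 57) = -19322 + (-290 - 399)/(-115) = -19322 - 1/115*(-689) = -19322 + 689/115 = -2221341/115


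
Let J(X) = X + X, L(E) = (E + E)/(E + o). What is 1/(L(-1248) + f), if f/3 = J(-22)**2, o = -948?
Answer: 183/1063072 ≈ 0.00017214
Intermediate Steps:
L(E) = 2*E/(-948 + E) (L(E) = (E + E)/(E - 948) = (2*E)/(-948 + E) = 2*E/(-948 + E))
J(X) = 2*X
f = 5808 (f = 3*(2*(-22))**2 = 3*(-44)**2 = 3*1936 = 5808)
1/(L(-1248) + f) = 1/(2*(-1248)/(-948 - 1248) + 5808) = 1/(2*(-1248)/(-2196) + 5808) = 1/(2*(-1248)*(-1/2196) + 5808) = 1/(208/183 + 5808) = 1/(1063072/183) = 183/1063072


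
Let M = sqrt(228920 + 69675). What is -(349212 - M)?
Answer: -349212 + sqrt(298595) ≈ -3.4867e+5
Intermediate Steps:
M = sqrt(298595) ≈ 546.44
-(349212 - M) = -(349212 - sqrt(298595)) = -349212 + sqrt(298595)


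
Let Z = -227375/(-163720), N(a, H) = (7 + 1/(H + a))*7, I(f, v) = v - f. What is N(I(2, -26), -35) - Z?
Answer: 13998085/294696 ≈ 47.500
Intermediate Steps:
N(a, H) = 49 + 7/(H + a)
Z = 45475/32744 (Z = -227375*(-1/163720) = 45475/32744 ≈ 1.3888)
N(I(2, -26), -35) - Z = 7*(1 + 7*(-35) + 7*(-26 - 1*2))/(-35 + (-26 - 1*2)) - 1*45475/32744 = 7*(1 - 245 + 7*(-26 - 2))/(-35 + (-26 - 2)) - 45475/32744 = 7*(1 - 245 + 7*(-28))/(-35 - 28) - 45475/32744 = 7*(1 - 245 - 196)/(-63) - 45475/32744 = 7*(-1/63)*(-440) - 45475/32744 = 440/9 - 45475/32744 = 13998085/294696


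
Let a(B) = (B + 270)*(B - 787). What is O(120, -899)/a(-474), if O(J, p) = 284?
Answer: 71/64311 ≈ 0.0011040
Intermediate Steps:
a(B) = (-787 + B)*(270 + B) (a(B) = (270 + B)*(-787 + B) = (-787 + B)*(270 + B))
O(120, -899)/a(-474) = 284/(-212490 + (-474)² - 517*(-474)) = 284/(-212490 + 224676 + 245058) = 284/257244 = 284*(1/257244) = 71/64311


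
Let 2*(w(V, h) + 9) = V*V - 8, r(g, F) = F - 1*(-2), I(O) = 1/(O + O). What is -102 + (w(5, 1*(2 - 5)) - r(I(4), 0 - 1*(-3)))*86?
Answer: -575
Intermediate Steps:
I(O) = 1/(2*O)
r(g, F) = 2 + F (r(g, F) = F + 2 = 2 + F)
w(V, h) = -13 + V**2/2 (w(V, h) = -9 + (V*V - 8)/2 = -9 + (V**2 - 8)/2 = -9 + (-8 + V**2)/2 = -9 + (-4 + V**2/2) = -13 + V**2/2)
-102 + (w(5, 1*(2 - 5)) - r(I(4), 0 - 1*(-3)))*86 = -102 + ((-13 + (1/2)*5**2) - (2 + (0 - 1*(-3))))*86 = -102 + ((-13 + (1/2)*25) - (2 + (0 + 3)))*86 = -102 + ((-13 + 25/2) - (2 + 3))*86 = -102 + (-1/2 - 1*5)*86 = -102 + (-1/2 - 5)*86 = -102 - 11/2*86 = -102 - 473 = -575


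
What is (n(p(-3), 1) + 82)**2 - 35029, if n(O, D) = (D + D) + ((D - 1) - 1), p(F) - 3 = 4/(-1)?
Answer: -28140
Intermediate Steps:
p(F) = -1 (p(F) = 3 + 4/(-1) = 3 + 4*(-1) = 3 - 4 = -1)
n(O, D) = -2 + 3*D (n(O, D) = 2*D + ((-1 + D) - 1) = 2*D + (-2 + D) = -2 + 3*D)
(n(p(-3), 1) + 82)**2 - 35029 = ((-2 + 3*1) + 82)**2 - 35029 = ((-2 + 3) + 82)**2 - 35029 = (1 + 82)**2 - 35029 = 83**2 - 35029 = 6889 - 35029 = -28140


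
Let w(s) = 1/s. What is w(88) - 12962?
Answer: -1140655/88 ≈ -12962.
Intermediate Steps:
w(88) - 12962 = 1/88 - 12962 = -1140655/88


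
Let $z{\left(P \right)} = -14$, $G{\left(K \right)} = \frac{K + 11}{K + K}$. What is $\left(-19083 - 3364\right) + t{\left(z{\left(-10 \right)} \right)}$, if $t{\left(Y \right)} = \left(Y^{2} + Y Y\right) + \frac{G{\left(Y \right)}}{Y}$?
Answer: $- \frac{8645563}{392} \approx -22055.0$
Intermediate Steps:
$G{\left(K \right)} = \frac{11 + K}{2 K}$
$t{\left(Y \right)} = 2 Y^{2} + \frac{11 + Y}{2 Y^{2}}$ ($t{\left(Y \right)} = \left(Y^{2} + Y Y\right) + \frac{\frac{1}{2} \frac{1}{Y} \left(11 + Y\right)}{Y} = \left(Y^{2} + Y^{2}\right) + \frac{11 + Y}{2 Y^{2}} = 2 Y^{2} + \frac{11 + Y}{2 Y^{2}}$)
$\left(-19083 - 3364\right) + t{\left(z{\left(-10 \right)} \right)} = \left(-19083 - 3364\right) + \frac{11 - 14 + 4 \left(-14\right)^{4}}{2 \cdot 196} = \left(-19083 - 3364\right) + \frac{1}{2} \cdot \frac{1}{196} \left(11 - 14 + 4 \cdot 38416\right) = -22447 + \frac{1}{2} \cdot \frac{1}{196} \left(11 - 14 + 153664\right) = -22447 + \frac{1}{2} \cdot \frac{1}{196} \cdot 153661 = -22447 + \frac{153661}{392} = - \frac{8645563}{392}$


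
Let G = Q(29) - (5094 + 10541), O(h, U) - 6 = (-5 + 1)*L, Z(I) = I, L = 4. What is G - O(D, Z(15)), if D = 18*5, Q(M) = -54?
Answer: -15679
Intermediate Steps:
D = 90
O(h, U) = -10 (O(h, U) = 6 + (-5 + 1)*4 = 6 - 4*4 = 6 - 16 = -10)
G = -15689 (G = -54 - (5094 + 10541) = -54 - 1*15635 = -54 - 15635 = -15689)
G - O(D, Z(15)) = -15689 - 1*(-10) = -15689 + 10 = -15679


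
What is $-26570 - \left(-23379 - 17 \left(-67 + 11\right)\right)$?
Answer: $-4143$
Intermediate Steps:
$-26570 - \left(-23379 - 17 \left(-67 + 11\right)\right) = -26570 - \left(-23379 - 17 \left(-56\right)\right) = -26570 - \left(-23379 - -952\right) = -26570 - \left(-23379 + 952\right) = -26570 - -22427 = -26570 + 22427 = -4143$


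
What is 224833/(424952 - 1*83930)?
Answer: 224833/341022 ≈ 0.65929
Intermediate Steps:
224833/(424952 - 1*83930) = 224833/(424952 - 83930) = 224833/341022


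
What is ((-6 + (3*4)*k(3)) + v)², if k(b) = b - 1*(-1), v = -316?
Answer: 75076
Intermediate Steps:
k(b) = 1 + b (k(b) = b + 1 = 1 + b)
((-6 + (3*4)*k(3)) + v)² = ((-6 + (3*4)*(1 + 3)) - 316)² = ((-6 + 12*4) - 316)² = ((-6 + 48) - 316)² = (42 - 316)² = (-274)² = 75076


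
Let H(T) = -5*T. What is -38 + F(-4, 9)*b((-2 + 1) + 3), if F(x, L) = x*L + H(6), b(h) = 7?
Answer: -500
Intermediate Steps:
F(x, L) = -30 + L*x (F(x, L) = x*L - 5*6 = L*x - 30 = -30 + L*x)
-38 + F(-4, 9)*b((-2 + 1) + 3) = -38 + (-30 + 9*(-4))*7 = -38 + (-30 - 36)*7 = -38 - 66*7 = -38 - 462 = -500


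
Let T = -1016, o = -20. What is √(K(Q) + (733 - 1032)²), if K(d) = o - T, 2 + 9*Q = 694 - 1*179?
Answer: √90397 ≈ 300.66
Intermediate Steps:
Q = 57 (Q = -2/9 + (694 - 1*179)/9 = -2/9 + (694 - 179)/9 = -2/9 + (⅑)*515 = -2/9 + 515/9 = 57)
K(d) = 996 (K(d) = -20 - 1*(-1016) = -20 + 1016 = 996)
√(K(Q) + (733 - 1032)²) = √(996 + (733 - 1032)²) = √(996 + (-299)²) = √(996 + 89401) = √90397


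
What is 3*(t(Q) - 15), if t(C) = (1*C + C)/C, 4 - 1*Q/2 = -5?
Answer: -39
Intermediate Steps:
Q = 18 (Q = 8 - 2*(-5) = 8 + 10 = 18)
t(C) = 2 (t(C) = (C + C)/C = (2*C)/C = 2)
3*(t(Q) - 15) = 3*(2 - 15) = 3*(-13) = -39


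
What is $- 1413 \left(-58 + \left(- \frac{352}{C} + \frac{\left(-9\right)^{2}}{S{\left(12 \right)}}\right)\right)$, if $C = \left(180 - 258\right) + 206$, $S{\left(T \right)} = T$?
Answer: $76302$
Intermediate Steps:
$C = 128$ ($C = -78 + 206 = 128$)
$- 1413 \left(-58 + \left(- \frac{352}{C} + \frac{\left(-9\right)^{2}}{S{\left(12 \right)}}\right)\right) = - 1413 \left(-58 - \left(\frac{11}{4} - \frac{\left(-9\right)^{2}}{12}\right)\right) = - 1413 \left(-58 + \left(\left(-352\right) \frac{1}{128} + 81 \cdot \frac{1}{12}\right)\right) = - 1413 \left(-58 + \left(- \frac{11}{4} + \frac{27}{4}\right)\right) = - 1413 \left(-58 + 4\right) = \left(-1413\right) \left(-54\right) = 76302$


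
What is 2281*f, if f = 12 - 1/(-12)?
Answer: 330745/12 ≈ 27562.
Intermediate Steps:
f = 145/12 (f = 12 - 1*(-1/12) = 12 + 1/12 = 145/12 ≈ 12.083)
2281*f = 2281*(145/12) = 330745/12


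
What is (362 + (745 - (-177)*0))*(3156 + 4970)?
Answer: 8995482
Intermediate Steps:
(362 + (745 - (-177)*0))*(3156 + 4970) = (362 + (745 - 1*0))*8126 = (362 + (745 + 0))*8126 = (362 + 745)*8126 = 1107*8126 = 8995482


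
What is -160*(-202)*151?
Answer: 4880320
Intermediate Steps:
-160*(-202)*151 = 32320*151 = 4880320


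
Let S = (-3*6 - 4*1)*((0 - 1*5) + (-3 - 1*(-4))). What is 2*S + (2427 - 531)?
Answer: 2072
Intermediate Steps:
S = 88 (S = (-18 - 4)*((0 - 5) + (-3 + 4)) = -22*(-5 + 1) = -22*(-4) = 88)
2*S + (2427 - 531) = 2*88 + (2427 - 531) = 176 + 1896 = 2072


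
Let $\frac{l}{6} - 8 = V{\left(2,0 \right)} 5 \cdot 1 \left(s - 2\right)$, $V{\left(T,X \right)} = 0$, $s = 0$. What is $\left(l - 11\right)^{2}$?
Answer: $1369$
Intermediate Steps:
$l = 48$ ($l = 48 + 6 \cdot 0 \cdot 5 \cdot 1 \left(0 - 2\right) = 48 + 6 \cdot 0 \cdot 1 \left(-2\right) = 48 + 6 \cdot 0 \left(-2\right) = 48 + 6 \cdot 0 = 48 + 0 = 48$)
$\left(l - 11\right)^{2} = \left(48 - 11\right)^{2} = 37^{2} = 1369$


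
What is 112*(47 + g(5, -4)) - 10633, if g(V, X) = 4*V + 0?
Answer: -3129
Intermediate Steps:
g(V, X) = 4*V
112*(47 + g(5, -4)) - 10633 = 112*(47 + 4*5) - 10633 = 112*(47 + 20) - 10633 = 112*67 - 10633 = 7504 - 10633 = -3129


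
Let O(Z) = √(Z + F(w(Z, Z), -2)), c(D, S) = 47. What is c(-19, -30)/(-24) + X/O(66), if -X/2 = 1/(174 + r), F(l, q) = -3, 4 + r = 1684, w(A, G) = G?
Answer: -47/24 - √7/19467 ≈ -1.9585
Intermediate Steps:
r = 1680 (r = -4 + 1684 = 1680)
O(Z) = √(-3 + Z) (O(Z) = √(Z - 3) = √(-3 + Z))
X = -1/927 (X = -2/(174 + 1680) = -2/1854 = -2*1/1854 = -1/927 ≈ -0.0010787)
c(-19, -30)/(-24) + X/O(66) = 47/(-24) - 1/(927*√(-3 + 66)) = 47*(-1/24) - √7/21/927 = -47/24 - √7/21/927 = -47/24 - √7/19467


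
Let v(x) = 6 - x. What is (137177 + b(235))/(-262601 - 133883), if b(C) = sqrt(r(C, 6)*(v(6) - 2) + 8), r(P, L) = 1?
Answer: -137177/396484 - sqrt(6)/396484 ≈ -0.34599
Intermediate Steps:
b(C) = sqrt(6) (b(C) = sqrt(1*((6 - 1*6) - 2) + 8) = sqrt(1*((6 - 6) - 2) + 8) = sqrt(1*(0 - 2) + 8) = sqrt(1*(-2) + 8) = sqrt(-2 + 8) = sqrt(6))
(137177 + b(235))/(-262601 - 133883) = (137177 + sqrt(6))/(-262601 - 133883) = (137177 + sqrt(6))/(-396484) = (137177 + sqrt(6))*(-1/396484) = -137177/396484 - sqrt(6)/396484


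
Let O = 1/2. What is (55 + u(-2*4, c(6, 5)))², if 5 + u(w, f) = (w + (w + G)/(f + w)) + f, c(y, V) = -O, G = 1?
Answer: 2070721/1156 ≈ 1791.3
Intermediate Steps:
O = ½ ≈ 0.50000
c(y, V) = -½ (c(y, V) = -1*½ = -½)
u(w, f) = -5 + f + w + (1 + w)/(f + w) (u(w, f) = -5 + ((w + (w + 1)/(f + w)) + f) = -5 + ((w + (1 + w)/(f + w)) + f) = -5 + (f + w + (1 + w)/(f + w)) = -5 + f + w + (1 + w)/(f + w))
(55 + u(-2*4, c(6, 5)))² = (55 + (1 + (-½)² + (-2*4)² - 5*(-½) - (-8)*4 + 2*(-½)*(-2*4))/(-½ - 2*4))² = (55 + (1 + ¼ + (-8)² + 5/2 - 4*(-8) + 2*(-½)*(-8))/(-½ - 8))² = (55 + (1 + ¼ + 64 + 5/2 + 32 + 8)/(-17/2))² = (55 - 2/17*431/4)² = (55 - 431/34)² = (1439/34)² = 2070721/1156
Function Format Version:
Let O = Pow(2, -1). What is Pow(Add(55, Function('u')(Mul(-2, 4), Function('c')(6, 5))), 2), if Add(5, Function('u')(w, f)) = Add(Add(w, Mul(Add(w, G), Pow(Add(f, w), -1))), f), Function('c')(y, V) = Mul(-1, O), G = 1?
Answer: Rational(2070721, 1156) ≈ 1791.3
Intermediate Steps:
O = Rational(1, 2) ≈ 0.50000
Function('c')(y, V) = Rational(-1, 2) (Function('c')(y, V) = Mul(-1, Rational(1, 2)) = Rational(-1, 2))
Function('u')(w, f) = Add(-5, f, w, Mul(Pow(Add(f, w), -1), Add(1, w))) (Function('u')(w, f) = Add(-5, Add(Add(w, Mul(Add(w, 1), Pow(Add(f, w), -1))), f)) = Add(-5, Add(Add(w, Mul(Add(1, w), Pow(Add(f, w), -1))), f)) = Add(-5, Add(Add(w, Mul(Pow(Add(f, w), -1), Add(1, w))), f)) = Add(-5, Add(f, w, Mul(Pow(Add(f, w), -1), Add(1, w)))) = Add(-5, f, w, Mul(Pow(Add(f, w), -1), Add(1, w))))
Pow(Add(55, Function('u')(Mul(-2, 4), Function('c')(6, 5))), 2) = Pow(Add(55, Mul(Pow(Add(Rational(-1, 2), Mul(-2, 4)), -1), Add(1, Pow(Rational(-1, 2), 2), Pow(Mul(-2, 4), 2), Mul(-5, Rational(-1, 2)), Mul(-4, Mul(-2, 4)), Mul(2, Rational(-1, 2), Mul(-2, 4))))), 2) = Pow(Add(55, Mul(Pow(Add(Rational(-1, 2), -8), -1), Add(1, Rational(1, 4), Pow(-8, 2), Rational(5, 2), Mul(-4, -8), Mul(2, Rational(-1, 2), -8)))), 2) = Pow(Add(55, Mul(Pow(Rational(-17, 2), -1), Add(1, Rational(1, 4), 64, Rational(5, 2), 32, 8))), 2) = Pow(Add(55, Mul(Rational(-2, 17), Rational(431, 4))), 2) = Pow(Add(55, Rational(-431, 34)), 2) = Pow(Rational(1439, 34), 2) = Rational(2070721, 1156)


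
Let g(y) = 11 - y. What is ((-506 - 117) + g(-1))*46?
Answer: -28106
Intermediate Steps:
((-506 - 117) + g(-1))*46 = ((-506 - 117) + (11 - 1*(-1)))*46 = (-623 + (11 + 1))*46 = (-623 + 12)*46 = -611*46 = -28106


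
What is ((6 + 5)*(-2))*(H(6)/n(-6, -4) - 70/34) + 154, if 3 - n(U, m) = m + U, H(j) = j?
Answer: 41800/221 ≈ 189.14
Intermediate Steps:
n(U, m) = 3 - U - m (n(U, m) = 3 - (m + U) = 3 - (U + m) = 3 + (-U - m) = 3 - U - m)
((6 + 5)*(-2))*(H(6)/n(-6, -4) - 70/34) + 154 = ((6 + 5)*(-2))*(6/(3 - 1*(-6) - 1*(-4)) - 70/34) + 154 = (11*(-2))*(6/(3 + 6 + 4) - 70*1/34) + 154 = -22*(6/13 - 35/17) + 154 = -22*(-353/221) + 154 = 7766/221 + 154 = 41800/221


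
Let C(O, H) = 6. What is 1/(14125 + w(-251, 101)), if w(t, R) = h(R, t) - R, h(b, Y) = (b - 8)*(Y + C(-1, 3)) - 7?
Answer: -1/8768 ≈ -0.00011405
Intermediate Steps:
h(b, Y) = -7 + (-8 + b)*(6 + Y) (h(b, Y) = (b - 8)*(Y + 6) - 7 = (-8 + b)*(6 + Y) - 7 = -7 + (-8 + b)*(6 + Y))
w(t, R) = -55 - 8*t + 5*R + R*t (w(t, R) = (-55 - 8*t + 6*R + t*R) - R = (-55 - 8*t + 6*R + R*t) - R = -55 - 8*t + 5*R + R*t)
1/(14125 + w(-251, 101)) = 1/(14125 + (-55 - 8*(-251) + 5*101 + 101*(-251))) = 1/(14125 + (-55 + 2008 + 505 - 25351)) = 1/(14125 - 22893) = 1/(-8768) = -1/8768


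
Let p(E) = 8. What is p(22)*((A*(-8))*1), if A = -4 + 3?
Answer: 64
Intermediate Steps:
A = -1
p(22)*((A*(-8))*1) = 8*(-1*(-8)*1) = 8*(8*1) = 8*8 = 64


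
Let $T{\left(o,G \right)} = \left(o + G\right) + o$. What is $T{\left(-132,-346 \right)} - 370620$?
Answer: $-371230$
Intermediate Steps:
$T{\left(o,G \right)} = G + 2 o$ ($T{\left(o,G \right)} = \left(G + o\right) + o = G + 2 o$)
$T{\left(-132,-346 \right)} - 370620 = \left(-346 + 2 \left(-132\right)\right) - 370620 = \left(-346 - 264\right) - 370620 = -610 - 370620 = -371230$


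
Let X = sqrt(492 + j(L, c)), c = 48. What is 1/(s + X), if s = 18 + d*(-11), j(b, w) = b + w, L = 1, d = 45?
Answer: -477/226988 - sqrt(541)/226988 ≈ -0.0022039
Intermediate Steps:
s = -477 (s = 18 + 45*(-11) = 18 - 495 = -477)
X = sqrt(541) (X = sqrt(492 + (1 + 48)) = sqrt(492 + 49) = sqrt(541) ≈ 23.259)
1/(s + X) = 1/(-477 + sqrt(541))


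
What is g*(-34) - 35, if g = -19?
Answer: 611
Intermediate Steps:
g*(-34) - 35 = -19*(-34) - 35 = 646 - 35 = 611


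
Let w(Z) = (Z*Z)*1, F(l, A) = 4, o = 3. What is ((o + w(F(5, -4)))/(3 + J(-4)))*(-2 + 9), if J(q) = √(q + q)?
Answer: 399/17 - 266*I*√2/17 ≈ 23.471 - 22.128*I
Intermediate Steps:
J(q) = √2*√q (J(q) = √(2*q) = √2*√q)
w(Z) = Z² (w(Z) = Z²*1 = Z²)
((o + w(F(5, -4)))/(3 + J(-4)))*(-2 + 9) = ((3 + 4²)/(3 + √2*√(-4)))*(-2 + 9) = ((3 + 16)/(3 + √2*(2*I)))*7 = (19/(3 + 2*I*√2))*7 = 133/(3 + 2*I*√2)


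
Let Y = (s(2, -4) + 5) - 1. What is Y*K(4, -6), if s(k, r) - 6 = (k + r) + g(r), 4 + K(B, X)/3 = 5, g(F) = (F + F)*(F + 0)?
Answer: 120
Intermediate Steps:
g(F) = 2*F² (g(F) = (2*F)*F = 2*F²)
K(B, X) = 3 (K(B, X) = -12 + 3*5 = -12 + 15 = 3)
s(k, r) = 6 + k + r + 2*r² (s(k, r) = 6 + ((k + r) + 2*r²) = 6 + (k + r + 2*r²) = 6 + k + r + 2*r²)
Y = 40 (Y = ((6 + 2 - 4 + 2*(-4)²) + 5) - 1 = ((6 + 2 - 4 + 2*16) + 5) - 1 = ((6 + 2 - 4 + 32) + 5) - 1 = (36 + 5) - 1 = 41 - 1 = 40)
Y*K(4, -6) = 40*3 = 120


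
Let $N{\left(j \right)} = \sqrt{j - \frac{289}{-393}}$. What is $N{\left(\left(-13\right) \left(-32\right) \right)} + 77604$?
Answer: $77604 + \frac{\sqrt{64364361}}{393} \approx 77624.0$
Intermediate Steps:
$N{\left(j \right)} = \sqrt{\frac{289}{393} + j}$ ($N{\left(j \right)} = \sqrt{j - - \frac{289}{393}} = \sqrt{j + \frac{289}{393}} = \sqrt{\frac{289}{393} + j}$)
$N{\left(\left(-13\right) \left(-32\right) \right)} + 77604 = \frac{\sqrt{113577 + 154449 \left(\left(-13\right) \left(-32\right)\right)}}{393} + 77604 = \frac{\sqrt{113577 + 154449 \cdot 416}}{393} + 77604 = \frac{\sqrt{113577 + 64250784}}{393} + 77604 = \frac{\sqrt{64364361}}{393} + 77604 = 77604 + \frac{\sqrt{64364361}}{393}$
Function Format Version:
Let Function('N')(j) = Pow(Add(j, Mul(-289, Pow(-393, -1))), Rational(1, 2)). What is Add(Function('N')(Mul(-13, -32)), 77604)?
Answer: Add(77604, Mul(Rational(1, 393), Pow(64364361, Rational(1, 2)))) ≈ 77624.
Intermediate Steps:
Function('N')(j) = Pow(Add(Rational(289, 393), j), Rational(1, 2)) (Function('N')(j) = Pow(Add(j, Mul(-289, Rational(-1, 393))), Rational(1, 2)) = Pow(Add(j, Rational(289, 393)), Rational(1, 2)) = Pow(Add(Rational(289, 393), j), Rational(1, 2)))
Add(Function('N')(Mul(-13, -32)), 77604) = Add(Mul(Rational(1, 393), Pow(Add(113577, Mul(154449, Mul(-13, -32))), Rational(1, 2))), 77604) = Add(Mul(Rational(1, 393), Pow(Add(113577, Mul(154449, 416)), Rational(1, 2))), 77604) = Add(Mul(Rational(1, 393), Pow(Add(113577, 64250784), Rational(1, 2))), 77604) = Add(Mul(Rational(1, 393), Pow(64364361, Rational(1, 2))), 77604) = Add(77604, Mul(Rational(1, 393), Pow(64364361, Rational(1, 2))))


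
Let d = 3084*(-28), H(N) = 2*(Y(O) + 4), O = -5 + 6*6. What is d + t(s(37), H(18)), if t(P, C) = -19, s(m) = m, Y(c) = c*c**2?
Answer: -86371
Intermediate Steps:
O = 31 (O = -5 + 36 = 31)
Y(c) = c**3
H(N) = 59590 (H(N) = 2*(31**3 + 4) = 2*(29791 + 4) = 2*29795 = 59590)
d = -86352
d + t(s(37), H(18)) = -86352 - 19 = -86371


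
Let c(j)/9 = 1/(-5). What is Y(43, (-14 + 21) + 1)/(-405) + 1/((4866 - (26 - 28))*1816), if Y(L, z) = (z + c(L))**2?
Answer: -8495506643/89507916000 ≈ -0.094913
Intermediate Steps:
c(j) = -9/5 (c(j) = 9/(-5) = 9*(-1/5) = -9/5)
Y(L, z) = (-9/5 + z)**2 (Y(L, z) = (z - 9/5)**2 = (-9/5 + z)**2)
Y(43, (-14 + 21) + 1)/(-405) + 1/((4866 - (26 - 28))*1816) = ((-9 + 5*((-14 + 21) + 1))**2/25)/(-405) + 1/((4866 - (26 - 28))*1816) = ((-9 + 5*(7 + 1))**2/25)*(-1/405) + (1/1816)/(4866 - 1*(-2)) = ((-9 + 5*8)**2/25)*(-1/405) + (1/1816)/(4866 + 2) = ((-9 + 40)**2/25)*(-1/405) + (1/1816)/4868 = ((1/25)*31**2)*(-1/405) + (1/4868)*(1/1816) = ((1/25)*961)*(-1/405) + 1/8840288 = (961/25)*(-1/405) + 1/8840288 = -961/10125 + 1/8840288 = -8495506643/89507916000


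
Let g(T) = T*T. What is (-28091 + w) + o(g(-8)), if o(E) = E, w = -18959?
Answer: -46986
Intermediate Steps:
g(T) = T²
(-28091 + w) + o(g(-8)) = (-28091 - 18959) + (-8)² = -47050 + 64 = -46986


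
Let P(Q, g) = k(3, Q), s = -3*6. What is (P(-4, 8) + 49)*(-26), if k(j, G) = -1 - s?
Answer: -1716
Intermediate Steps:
s = -18
k(j, G) = 17 (k(j, G) = -1 - 1*(-18) = -1 + 18 = 17)
P(Q, g) = 17
(P(-4, 8) + 49)*(-26) = (17 + 49)*(-26) = 66*(-26) = -1716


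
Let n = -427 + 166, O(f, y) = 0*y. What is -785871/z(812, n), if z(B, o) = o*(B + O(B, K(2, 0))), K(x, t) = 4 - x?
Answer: 3011/812 ≈ 3.7081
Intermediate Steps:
O(f, y) = 0
n = -261
z(B, o) = B*o (z(B, o) = o*(B + 0) = o*B = B*o)
-785871/z(812, n) = -785871/(812*(-261)) = -785871/(-211932) = -785871*(-1/211932) = 3011/812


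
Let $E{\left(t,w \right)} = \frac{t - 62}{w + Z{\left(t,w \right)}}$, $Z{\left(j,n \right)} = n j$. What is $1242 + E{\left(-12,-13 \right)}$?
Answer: $\frac{177532}{143} \approx 1241.5$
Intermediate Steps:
$Z{\left(j,n \right)} = j n$
$E{\left(t,w \right)} = \frac{-62 + t}{w + t w}$ ($E{\left(t,w \right)} = \frac{t - 62}{w + t w} = \frac{-62 + t}{w + t w}$)
$1242 + E{\left(-12,-13 \right)} = 1242 + \frac{-62 - 12}{\left(-13\right) \left(1 - 12\right)} = 1242 - \frac{1}{13} \frac{1}{-11} \left(-74\right) = 1242 - \left(- \frac{1}{143}\right) \left(-74\right) = 1242 - \frac{74}{143} = \frac{177532}{143}$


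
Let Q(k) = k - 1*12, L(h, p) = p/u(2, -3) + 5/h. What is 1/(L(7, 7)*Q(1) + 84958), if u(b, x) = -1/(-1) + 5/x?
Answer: 14/1190919 ≈ 1.1756e-5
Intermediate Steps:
u(b, x) = 1 + 5/x (u(b, x) = -1*(-1) + 5/x = 1 + 5/x)
L(h, p) = 5/h - 3*p/2 (L(h, p) = p/(((5 - 3)/(-3))) + 5/h = p/((-1/3*2)) + 5/h = p/(-2/3) + 5/h = p*(-3/2) + 5/h = -3*p/2 + 5/h = 5/h - 3*p/2)
Q(k) = -12 + k (Q(k) = k - 12 = -12 + k)
1/(L(7, 7)*Q(1) + 84958) = 1/((5/7 - 3/2*7)*(-12 + 1) + 84958) = 1/((5*(1/7) - 21/2)*(-11) + 84958) = 1/((5/7 - 21/2)*(-11) + 84958) = 1/(-137/14*(-11) + 84958) = 1/(1507/14 + 84958) = 1/(1190919/14) = 14/1190919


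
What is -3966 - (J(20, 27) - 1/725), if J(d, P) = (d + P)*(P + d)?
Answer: -4476874/725 ≈ -6175.0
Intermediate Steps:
J(d, P) = (P + d)² (J(d, P) = (P + d)*(P + d) = (P + d)²)
-3966 - (J(20, 27) - 1/725) = -3966 - ((27 + 20)² - 1/725) = -3966 - (47² - 1*1/725) = -3966 - (2209 - 1/725) = -3966 - 1*1601524/725 = -3966 - 1601524/725 = -4476874/725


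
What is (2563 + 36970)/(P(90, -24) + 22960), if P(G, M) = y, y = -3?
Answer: 39533/22957 ≈ 1.7220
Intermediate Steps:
P(G, M) = -3
(2563 + 36970)/(P(90, -24) + 22960) = (2563 + 36970)/(-3 + 22960) = 39533/22957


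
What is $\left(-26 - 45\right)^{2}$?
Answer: $5041$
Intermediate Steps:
$\left(-26 - 45\right)^{2} = \left(-71\right)^{2} = 5041$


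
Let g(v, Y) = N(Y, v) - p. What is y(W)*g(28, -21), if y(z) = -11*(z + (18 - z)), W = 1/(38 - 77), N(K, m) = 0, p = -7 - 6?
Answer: -2574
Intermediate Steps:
p = -13
g(v, Y) = 13 (g(v, Y) = 0 - 1*(-13) = 0 + 13 = 13)
W = -1/39 (W = 1/(-39) = -1/39 ≈ -0.025641)
y(z) = -198 (y(z) = -11*18 = -198)
y(W)*g(28, -21) = -198*13 = -2574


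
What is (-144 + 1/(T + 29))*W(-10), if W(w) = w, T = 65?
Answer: 67675/47 ≈ 1439.9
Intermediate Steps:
(-144 + 1/(T + 29))*W(-10) = (-144 + 1/(65 + 29))*(-10) = (-144 + 1/94)*(-10) = -13535/94*(-10) = 67675/47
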